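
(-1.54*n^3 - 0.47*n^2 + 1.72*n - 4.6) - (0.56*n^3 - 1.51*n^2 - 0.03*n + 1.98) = -2.1*n^3 + 1.04*n^2 + 1.75*n - 6.58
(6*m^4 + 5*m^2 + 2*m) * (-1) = -6*m^4 - 5*m^2 - 2*m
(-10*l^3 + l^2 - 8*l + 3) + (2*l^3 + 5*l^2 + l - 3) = -8*l^3 + 6*l^2 - 7*l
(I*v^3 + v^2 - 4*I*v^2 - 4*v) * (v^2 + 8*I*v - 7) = I*v^5 - 7*v^4 - 4*I*v^4 + 28*v^3 + I*v^3 - 7*v^2 - 4*I*v^2 + 28*v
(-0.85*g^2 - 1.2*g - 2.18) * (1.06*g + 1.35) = -0.901*g^3 - 2.4195*g^2 - 3.9308*g - 2.943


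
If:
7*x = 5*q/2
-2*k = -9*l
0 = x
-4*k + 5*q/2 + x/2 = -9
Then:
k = 9/4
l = 1/2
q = 0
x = 0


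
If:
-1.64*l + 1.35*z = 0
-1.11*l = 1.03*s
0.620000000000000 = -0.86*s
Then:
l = 0.67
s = -0.72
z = 0.81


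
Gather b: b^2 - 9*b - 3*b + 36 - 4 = b^2 - 12*b + 32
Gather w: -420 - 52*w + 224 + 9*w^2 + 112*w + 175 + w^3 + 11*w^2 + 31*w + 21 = w^3 + 20*w^2 + 91*w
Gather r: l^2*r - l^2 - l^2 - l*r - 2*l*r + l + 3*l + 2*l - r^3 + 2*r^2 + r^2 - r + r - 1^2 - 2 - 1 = -2*l^2 + 6*l - r^3 + 3*r^2 + r*(l^2 - 3*l) - 4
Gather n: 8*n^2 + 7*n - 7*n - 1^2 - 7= 8*n^2 - 8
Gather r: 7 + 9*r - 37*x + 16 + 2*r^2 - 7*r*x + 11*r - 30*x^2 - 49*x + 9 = 2*r^2 + r*(20 - 7*x) - 30*x^2 - 86*x + 32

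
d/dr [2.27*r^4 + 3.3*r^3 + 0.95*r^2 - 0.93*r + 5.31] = 9.08*r^3 + 9.9*r^2 + 1.9*r - 0.93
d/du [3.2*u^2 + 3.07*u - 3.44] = 6.4*u + 3.07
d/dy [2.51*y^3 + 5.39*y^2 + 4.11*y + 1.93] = 7.53*y^2 + 10.78*y + 4.11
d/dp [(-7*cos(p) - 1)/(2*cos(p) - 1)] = -9*sin(p)/(2*cos(p) - 1)^2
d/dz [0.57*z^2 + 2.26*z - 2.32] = 1.14*z + 2.26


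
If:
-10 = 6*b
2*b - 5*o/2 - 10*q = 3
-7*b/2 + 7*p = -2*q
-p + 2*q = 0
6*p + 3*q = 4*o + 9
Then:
No Solution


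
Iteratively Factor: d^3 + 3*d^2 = (d + 3)*(d^2) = d*(d + 3)*(d)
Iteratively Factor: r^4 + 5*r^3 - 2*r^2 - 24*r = (r + 3)*(r^3 + 2*r^2 - 8*r) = r*(r + 3)*(r^2 + 2*r - 8) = r*(r - 2)*(r + 3)*(r + 4)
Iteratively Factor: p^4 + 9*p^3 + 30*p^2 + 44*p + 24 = (p + 3)*(p^3 + 6*p^2 + 12*p + 8) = (p + 2)*(p + 3)*(p^2 + 4*p + 4) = (p + 2)^2*(p + 3)*(p + 2)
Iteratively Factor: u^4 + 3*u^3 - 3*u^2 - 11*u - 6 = (u - 2)*(u^3 + 5*u^2 + 7*u + 3) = (u - 2)*(u + 3)*(u^2 + 2*u + 1) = (u - 2)*(u + 1)*(u + 3)*(u + 1)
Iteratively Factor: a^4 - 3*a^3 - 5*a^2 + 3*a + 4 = (a - 4)*(a^3 + a^2 - a - 1) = (a - 4)*(a - 1)*(a^2 + 2*a + 1) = (a - 4)*(a - 1)*(a + 1)*(a + 1)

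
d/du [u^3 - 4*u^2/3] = u*(9*u - 8)/3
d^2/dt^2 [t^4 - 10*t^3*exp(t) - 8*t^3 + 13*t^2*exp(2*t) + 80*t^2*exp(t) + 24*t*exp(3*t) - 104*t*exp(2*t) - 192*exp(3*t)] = -10*t^3*exp(t) + 52*t^2*exp(2*t) + 20*t^2*exp(t) + 12*t^2 + 216*t*exp(3*t) - 312*t*exp(2*t) + 260*t*exp(t) - 48*t - 1584*exp(3*t) - 390*exp(2*t) + 160*exp(t)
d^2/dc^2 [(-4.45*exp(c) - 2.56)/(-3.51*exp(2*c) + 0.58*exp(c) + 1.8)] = (54.824445*exp(4*c) + 135.217134*exp(3*c) + 153.055656*exp(2*c) + 60.911704*exp(c) + 11.74536)*exp(c)/(43.243551*exp(6*c) - 21.436974*exp(5*c) - 62.986248*exp(4*c) + 21.791528*exp(3*c) + 32.30064*exp(2*c) - 5.6376*exp(c) - 5.832)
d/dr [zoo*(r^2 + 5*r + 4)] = zoo*(r + 1)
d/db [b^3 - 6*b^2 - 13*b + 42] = 3*b^2 - 12*b - 13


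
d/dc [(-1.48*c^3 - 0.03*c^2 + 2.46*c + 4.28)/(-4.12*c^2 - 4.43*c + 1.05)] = (6.0976*c^4 + 13.1128*c^3 + 5.6061*c^2 + 35.2042*c + 21.5434)/(16.9744*c^4 + 36.5032*c^3 + 10.9729*c^2 - 9.303*c + 1.1025)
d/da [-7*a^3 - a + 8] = -21*a^2 - 1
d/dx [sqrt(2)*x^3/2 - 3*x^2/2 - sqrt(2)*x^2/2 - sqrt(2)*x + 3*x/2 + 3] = 3*sqrt(2)*x^2/2 - 3*x - sqrt(2)*x - sqrt(2) + 3/2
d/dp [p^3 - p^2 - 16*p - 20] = 3*p^2 - 2*p - 16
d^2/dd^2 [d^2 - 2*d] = 2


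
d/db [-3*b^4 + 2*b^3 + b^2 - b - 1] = -12*b^3 + 6*b^2 + 2*b - 1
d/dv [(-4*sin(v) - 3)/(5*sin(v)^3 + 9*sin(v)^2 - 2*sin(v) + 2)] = (40*sin(v)^3 + 81*sin(v)^2 + 54*sin(v) - 14)*cos(v)/(5*sin(v)^3 + 9*sin(v)^2 - 2*sin(v) + 2)^2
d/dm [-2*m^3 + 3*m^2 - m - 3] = -6*m^2 + 6*m - 1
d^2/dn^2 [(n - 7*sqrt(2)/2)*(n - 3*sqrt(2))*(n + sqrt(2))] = 6*n - 11*sqrt(2)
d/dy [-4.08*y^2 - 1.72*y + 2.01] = -8.16*y - 1.72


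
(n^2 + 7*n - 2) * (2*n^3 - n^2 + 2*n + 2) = 2*n^5 + 13*n^4 - 9*n^3 + 18*n^2 + 10*n - 4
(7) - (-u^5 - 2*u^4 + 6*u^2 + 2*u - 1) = u^5 + 2*u^4 - 6*u^2 - 2*u + 8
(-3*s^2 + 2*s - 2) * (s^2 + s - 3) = -3*s^4 - s^3 + 9*s^2 - 8*s + 6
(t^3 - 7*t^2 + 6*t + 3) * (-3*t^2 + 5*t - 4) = -3*t^5 + 26*t^4 - 57*t^3 + 49*t^2 - 9*t - 12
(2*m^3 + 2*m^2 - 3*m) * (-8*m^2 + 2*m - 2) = -16*m^5 - 12*m^4 + 24*m^3 - 10*m^2 + 6*m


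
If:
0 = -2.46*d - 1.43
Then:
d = -0.58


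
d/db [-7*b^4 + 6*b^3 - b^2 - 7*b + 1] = -28*b^3 + 18*b^2 - 2*b - 7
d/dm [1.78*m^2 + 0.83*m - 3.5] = 3.56*m + 0.83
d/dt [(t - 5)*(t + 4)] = 2*t - 1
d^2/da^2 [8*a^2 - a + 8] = 16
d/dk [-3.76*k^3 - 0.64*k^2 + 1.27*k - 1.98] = -11.28*k^2 - 1.28*k + 1.27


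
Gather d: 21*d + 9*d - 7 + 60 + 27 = 30*d + 80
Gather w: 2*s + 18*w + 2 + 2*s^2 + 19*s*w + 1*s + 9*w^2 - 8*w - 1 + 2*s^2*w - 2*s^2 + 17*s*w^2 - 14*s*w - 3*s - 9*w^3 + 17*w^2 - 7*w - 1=-9*w^3 + w^2*(17*s + 26) + w*(2*s^2 + 5*s + 3)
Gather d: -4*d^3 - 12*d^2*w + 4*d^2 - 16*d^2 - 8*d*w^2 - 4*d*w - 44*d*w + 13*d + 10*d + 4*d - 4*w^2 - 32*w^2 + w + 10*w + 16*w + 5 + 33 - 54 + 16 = -4*d^3 + d^2*(-12*w - 12) + d*(-8*w^2 - 48*w + 27) - 36*w^2 + 27*w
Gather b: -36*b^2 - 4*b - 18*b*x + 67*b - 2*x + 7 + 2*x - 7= -36*b^2 + b*(63 - 18*x)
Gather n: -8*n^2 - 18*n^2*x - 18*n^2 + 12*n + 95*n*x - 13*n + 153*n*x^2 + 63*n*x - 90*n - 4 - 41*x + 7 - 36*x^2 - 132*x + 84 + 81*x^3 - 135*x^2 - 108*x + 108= n^2*(-18*x - 26) + n*(153*x^2 + 158*x - 91) + 81*x^3 - 171*x^2 - 281*x + 195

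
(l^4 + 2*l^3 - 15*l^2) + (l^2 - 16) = l^4 + 2*l^3 - 14*l^2 - 16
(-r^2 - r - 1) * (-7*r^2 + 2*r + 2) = 7*r^4 + 5*r^3 + 3*r^2 - 4*r - 2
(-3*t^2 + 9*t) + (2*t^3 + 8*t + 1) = 2*t^3 - 3*t^2 + 17*t + 1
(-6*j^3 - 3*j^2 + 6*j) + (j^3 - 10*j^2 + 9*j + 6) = -5*j^3 - 13*j^2 + 15*j + 6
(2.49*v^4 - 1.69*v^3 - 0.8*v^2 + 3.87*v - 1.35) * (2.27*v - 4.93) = 5.6523*v^5 - 16.112*v^4 + 6.5157*v^3 + 12.7289*v^2 - 22.1436*v + 6.6555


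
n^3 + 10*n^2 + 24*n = n*(n + 4)*(n + 6)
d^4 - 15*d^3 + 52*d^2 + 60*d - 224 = (d - 8)*(d - 7)*(d - 2)*(d + 2)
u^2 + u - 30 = (u - 5)*(u + 6)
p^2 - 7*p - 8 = (p - 8)*(p + 1)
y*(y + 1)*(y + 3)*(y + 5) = y^4 + 9*y^3 + 23*y^2 + 15*y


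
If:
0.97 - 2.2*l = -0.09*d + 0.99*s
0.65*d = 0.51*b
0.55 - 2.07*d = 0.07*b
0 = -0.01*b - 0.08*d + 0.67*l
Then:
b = 0.32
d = 0.25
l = 0.04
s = 0.92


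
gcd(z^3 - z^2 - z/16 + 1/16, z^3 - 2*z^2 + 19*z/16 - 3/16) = z^2 - 5*z/4 + 1/4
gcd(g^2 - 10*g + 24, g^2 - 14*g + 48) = g - 6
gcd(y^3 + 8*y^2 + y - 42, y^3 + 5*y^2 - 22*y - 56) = y + 7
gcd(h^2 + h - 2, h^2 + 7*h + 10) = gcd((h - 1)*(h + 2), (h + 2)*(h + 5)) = h + 2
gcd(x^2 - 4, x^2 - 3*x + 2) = x - 2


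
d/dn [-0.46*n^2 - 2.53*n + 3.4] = -0.92*n - 2.53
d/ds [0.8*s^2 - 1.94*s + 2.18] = 1.6*s - 1.94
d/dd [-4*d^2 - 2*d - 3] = -8*d - 2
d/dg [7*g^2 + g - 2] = 14*g + 1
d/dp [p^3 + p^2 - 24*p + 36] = 3*p^2 + 2*p - 24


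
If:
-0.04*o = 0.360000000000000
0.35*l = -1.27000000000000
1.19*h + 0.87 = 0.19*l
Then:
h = -1.31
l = -3.63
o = -9.00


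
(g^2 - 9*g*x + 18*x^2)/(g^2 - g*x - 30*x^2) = (g - 3*x)/(g + 5*x)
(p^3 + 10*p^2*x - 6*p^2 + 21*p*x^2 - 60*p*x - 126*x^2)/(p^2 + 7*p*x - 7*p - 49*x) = (p^2 + 3*p*x - 6*p - 18*x)/(p - 7)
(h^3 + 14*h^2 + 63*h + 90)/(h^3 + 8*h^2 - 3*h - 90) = (h + 3)/(h - 3)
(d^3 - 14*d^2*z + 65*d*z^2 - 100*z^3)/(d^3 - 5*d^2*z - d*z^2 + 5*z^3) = (-d^2 + 9*d*z - 20*z^2)/(-d^2 + z^2)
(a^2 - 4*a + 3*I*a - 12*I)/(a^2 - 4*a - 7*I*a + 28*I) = (a + 3*I)/(a - 7*I)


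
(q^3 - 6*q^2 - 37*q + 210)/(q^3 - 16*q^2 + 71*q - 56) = (q^2 + q - 30)/(q^2 - 9*q + 8)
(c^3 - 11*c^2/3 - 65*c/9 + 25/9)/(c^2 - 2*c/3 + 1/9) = (3*c^2 - 10*c - 25)/(3*c - 1)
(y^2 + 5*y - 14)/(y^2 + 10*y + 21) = (y - 2)/(y + 3)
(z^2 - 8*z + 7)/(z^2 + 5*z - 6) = (z - 7)/(z + 6)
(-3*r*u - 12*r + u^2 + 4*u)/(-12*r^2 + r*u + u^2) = (u + 4)/(4*r + u)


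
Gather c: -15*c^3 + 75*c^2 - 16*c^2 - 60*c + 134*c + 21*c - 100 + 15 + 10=-15*c^3 + 59*c^2 + 95*c - 75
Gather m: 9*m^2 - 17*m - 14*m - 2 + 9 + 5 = 9*m^2 - 31*m + 12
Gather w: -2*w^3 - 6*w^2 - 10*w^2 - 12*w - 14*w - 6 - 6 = -2*w^3 - 16*w^2 - 26*w - 12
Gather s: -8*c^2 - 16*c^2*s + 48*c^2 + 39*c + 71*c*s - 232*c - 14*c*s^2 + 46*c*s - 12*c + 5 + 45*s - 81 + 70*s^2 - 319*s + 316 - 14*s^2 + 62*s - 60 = 40*c^2 - 205*c + s^2*(56 - 14*c) + s*(-16*c^2 + 117*c - 212) + 180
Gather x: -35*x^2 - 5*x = -35*x^2 - 5*x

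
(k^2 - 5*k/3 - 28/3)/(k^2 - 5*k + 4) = (k + 7/3)/(k - 1)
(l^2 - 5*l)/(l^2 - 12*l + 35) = l/(l - 7)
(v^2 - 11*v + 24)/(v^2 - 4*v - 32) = (v - 3)/(v + 4)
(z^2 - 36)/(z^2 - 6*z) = (z + 6)/z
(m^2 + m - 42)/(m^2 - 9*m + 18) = (m + 7)/(m - 3)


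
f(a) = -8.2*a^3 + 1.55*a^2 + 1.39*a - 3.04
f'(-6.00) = -902.81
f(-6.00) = 1815.62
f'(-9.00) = -2019.11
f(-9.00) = 6087.80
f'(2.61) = -158.10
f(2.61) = -134.65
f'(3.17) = -235.99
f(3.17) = -244.27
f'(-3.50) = -310.81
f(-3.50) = 362.66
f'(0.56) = -4.59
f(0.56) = -3.22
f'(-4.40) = -488.51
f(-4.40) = 719.36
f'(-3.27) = -271.79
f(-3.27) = 295.71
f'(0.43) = -1.83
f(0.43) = -2.81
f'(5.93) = -845.28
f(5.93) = -1650.22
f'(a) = -24.6*a^2 + 3.1*a + 1.39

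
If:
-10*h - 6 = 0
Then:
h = -3/5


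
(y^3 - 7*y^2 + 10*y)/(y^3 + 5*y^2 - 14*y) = (y - 5)/(y + 7)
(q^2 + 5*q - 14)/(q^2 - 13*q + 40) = (q^2 + 5*q - 14)/(q^2 - 13*q + 40)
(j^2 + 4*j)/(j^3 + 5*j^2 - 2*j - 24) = j/(j^2 + j - 6)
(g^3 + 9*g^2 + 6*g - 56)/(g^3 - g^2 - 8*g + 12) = (g^2 + 11*g + 28)/(g^2 + g - 6)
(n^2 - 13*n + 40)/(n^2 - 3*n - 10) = (n - 8)/(n + 2)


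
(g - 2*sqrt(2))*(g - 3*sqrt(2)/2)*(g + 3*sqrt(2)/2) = g^3 - 2*sqrt(2)*g^2 - 9*g/2 + 9*sqrt(2)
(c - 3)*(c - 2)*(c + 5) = c^3 - 19*c + 30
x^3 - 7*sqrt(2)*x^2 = x^2*(x - 7*sqrt(2))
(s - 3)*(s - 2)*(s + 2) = s^3 - 3*s^2 - 4*s + 12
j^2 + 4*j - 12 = (j - 2)*(j + 6)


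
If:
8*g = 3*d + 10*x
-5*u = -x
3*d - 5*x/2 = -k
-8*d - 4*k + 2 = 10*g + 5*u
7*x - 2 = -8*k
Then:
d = 28/2229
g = 248/2229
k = 391/2229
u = 38/2229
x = 190/2229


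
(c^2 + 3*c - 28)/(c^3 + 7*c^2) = (c - 4)/c^2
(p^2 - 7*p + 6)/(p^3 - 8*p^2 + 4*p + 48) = (p - 1)/(p^2 - 2*p - 8)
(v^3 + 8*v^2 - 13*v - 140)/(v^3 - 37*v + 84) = (v + 5)/(v - 3)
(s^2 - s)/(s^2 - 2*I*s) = (s - 1)/(s - 2*I)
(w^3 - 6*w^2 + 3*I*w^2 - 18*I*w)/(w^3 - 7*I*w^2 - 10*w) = (w^2 + 3*w*(-2 + I) - 18*I)/(w^2 - 7*I*w - 10)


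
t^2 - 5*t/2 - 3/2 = (t - 3)*(t + 1/2)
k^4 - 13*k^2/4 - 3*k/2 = k*(k - 2)*(k + 1/2)*(k + 3/2)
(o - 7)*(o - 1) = o^2 - 8*o + 7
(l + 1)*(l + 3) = l^2 + 4*l + 3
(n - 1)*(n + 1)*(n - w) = n^3 - n^2*w - n + w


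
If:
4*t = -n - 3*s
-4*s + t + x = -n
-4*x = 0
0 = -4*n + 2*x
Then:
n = 0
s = 0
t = 0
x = 0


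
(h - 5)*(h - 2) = h^2 - 7*h + 10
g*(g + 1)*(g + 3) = g^3 + 4*g^2 + 3*g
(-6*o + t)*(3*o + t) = -18*o^2 - 3*o*t + t^2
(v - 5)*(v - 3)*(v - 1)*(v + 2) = v^4 - 7*v^3 + 5*v^2 + 31*v - 30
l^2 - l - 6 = (l - 3)*(l + 2)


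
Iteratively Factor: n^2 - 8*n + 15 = (n - 3)*(n - 5)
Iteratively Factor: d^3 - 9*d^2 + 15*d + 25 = (d - 5)*(d^2 - 4*d - 5) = (d - 5)*(d + 1)*(d - 5)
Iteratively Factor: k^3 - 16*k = (k - 4)*(k^2 + 4*k) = k*(k - 4)*(k + 4)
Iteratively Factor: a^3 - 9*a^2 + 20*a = (a - 4)*(a^2 - 5*a) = (a - 5)*(a - 4)*(a)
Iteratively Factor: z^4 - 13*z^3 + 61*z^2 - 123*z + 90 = (z - 3)*(z^3 - 10*z^2 + 31*z - 30) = (z - 3)^2*(z^2 - 7*z + 10) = (z - 5)*(z - 3)^2*(z - 2)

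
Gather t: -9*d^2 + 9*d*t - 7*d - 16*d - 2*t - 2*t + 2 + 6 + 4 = -9*d^2 - 23*d + t*(9*d - 4) + 12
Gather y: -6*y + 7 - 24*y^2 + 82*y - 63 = -24*y^2 + 76*y - 56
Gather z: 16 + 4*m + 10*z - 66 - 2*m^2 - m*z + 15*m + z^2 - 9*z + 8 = -2*m^2 + 19*m + z^2 + z*(1 - m) - 42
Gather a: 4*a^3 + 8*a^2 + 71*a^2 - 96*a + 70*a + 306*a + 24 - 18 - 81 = 4*a^3 + 79*a^2 + 280*a - 75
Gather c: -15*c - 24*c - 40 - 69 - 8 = -39*c - 117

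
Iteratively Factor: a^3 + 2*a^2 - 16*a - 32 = (a + 4)*(a^2 - 2*a - 8) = (a + 2)*(a + 4)*(a - 4)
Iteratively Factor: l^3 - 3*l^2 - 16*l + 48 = (l + 4)*(l^2 - 7*l + 12) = (l - 3)*(l + 4)*(l - 4)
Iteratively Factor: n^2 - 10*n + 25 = (n - 5)*(n - 5)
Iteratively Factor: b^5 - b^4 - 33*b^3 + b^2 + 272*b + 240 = (b + 1)*(b^4 - 2*b^3 - 31*b^2 + 32*b + 240) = (b + 1)*(b + 3)*(b^3 - 5*b^2 - 16*b + 80) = (b - 5)*(b + 1)*(b + 3)*(b^2 - 16) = (b - 5)*(b - 4)*(b + 1)*(b + 3)*(b + 4)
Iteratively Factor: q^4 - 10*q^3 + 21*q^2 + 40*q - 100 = (q - 5)*(q^3 - 5*q^2 - 4*q + 20) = (q - 5)^2*(q^2 - 4) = (q - 5)^2*(q + 2)*(q - 2)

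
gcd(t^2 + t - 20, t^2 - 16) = t - 4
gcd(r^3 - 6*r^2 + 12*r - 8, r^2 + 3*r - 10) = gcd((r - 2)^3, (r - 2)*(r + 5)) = r - 2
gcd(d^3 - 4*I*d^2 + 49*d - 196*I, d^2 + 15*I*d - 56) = d + 7*I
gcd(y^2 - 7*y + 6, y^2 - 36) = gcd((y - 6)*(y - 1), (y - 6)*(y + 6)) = y - 6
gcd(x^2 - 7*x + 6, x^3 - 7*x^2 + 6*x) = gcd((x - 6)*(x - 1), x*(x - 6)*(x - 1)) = x^2 - 7*x + 6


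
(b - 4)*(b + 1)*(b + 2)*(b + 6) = b^4 + 5*b^3 - 16*b^2 - 68*b - 48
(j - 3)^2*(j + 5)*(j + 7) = j^4 + 6*j^3 - 28*j^2 - 102*j + 315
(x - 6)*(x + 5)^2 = x^3 + 4*x^2 - 35*x - 150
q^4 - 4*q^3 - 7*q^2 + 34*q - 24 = (q - 4)*(q - 2)*(q - 1)*(q + 3)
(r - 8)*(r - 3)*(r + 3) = r^3 - 8*r^2 - 9*r + 72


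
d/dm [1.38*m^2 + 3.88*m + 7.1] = 2.76*m + 3.88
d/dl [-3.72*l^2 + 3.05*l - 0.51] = 3.05 - 7.44*l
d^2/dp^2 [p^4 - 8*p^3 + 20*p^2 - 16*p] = 12*p^2 - 48*p + 40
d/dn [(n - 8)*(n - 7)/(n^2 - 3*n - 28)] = 12/(n^2 + 8*n + 16)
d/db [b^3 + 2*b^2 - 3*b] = 3*b^2 + 4*b - 3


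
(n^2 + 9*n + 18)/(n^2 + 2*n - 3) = (n + 6)/(n - 1)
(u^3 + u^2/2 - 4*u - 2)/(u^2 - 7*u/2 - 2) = (u^2 - 4)/(u - 4)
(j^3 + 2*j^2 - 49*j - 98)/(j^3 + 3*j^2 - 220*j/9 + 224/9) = 9*(j^2 - 5*j - 14)/(9*j^2 - 36*j + 32)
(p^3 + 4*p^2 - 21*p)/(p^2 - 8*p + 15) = p*(p + 7)/(p - 5)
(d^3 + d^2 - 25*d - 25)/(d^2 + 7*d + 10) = (d^2 - 4*d - 5)/(d + 2)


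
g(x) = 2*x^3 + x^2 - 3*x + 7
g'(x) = 6*x^2 + 2*x - 3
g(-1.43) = 7.49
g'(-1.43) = 6.41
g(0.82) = 6.32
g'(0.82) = 2.67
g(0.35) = 6.16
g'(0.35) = -1.56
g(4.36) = 178.69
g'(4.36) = 119.78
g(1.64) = 13.59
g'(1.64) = 16.42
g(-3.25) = -41.34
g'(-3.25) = 53.88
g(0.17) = 6.53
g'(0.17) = -2.49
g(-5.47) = -274.00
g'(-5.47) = 165.59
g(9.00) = 1519.00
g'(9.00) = 501.00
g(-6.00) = -371.00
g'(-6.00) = 201.00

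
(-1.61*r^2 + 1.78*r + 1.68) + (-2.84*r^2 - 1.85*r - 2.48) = -4.45*r^2 - 0.0700000000000001*r - 0.8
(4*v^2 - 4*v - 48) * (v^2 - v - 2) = 4*v^4 - 8*v^3 - 52*v^2 + 56*v + 96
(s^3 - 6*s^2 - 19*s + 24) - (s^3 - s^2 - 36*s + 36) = -5*s^2 + 17*s - 12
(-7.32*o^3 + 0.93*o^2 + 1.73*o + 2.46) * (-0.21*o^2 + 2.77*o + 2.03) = 1.5372*o^5 - 20.4717*o^4 - 12.6468*o^3 + 6.1634*o^2 + 10.3261*o + 4.9938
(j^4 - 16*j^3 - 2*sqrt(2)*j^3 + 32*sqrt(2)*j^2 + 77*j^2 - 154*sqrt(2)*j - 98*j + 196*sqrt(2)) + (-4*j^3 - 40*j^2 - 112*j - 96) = j^4 - 20*j^3 - 2*sqrt(2)*j^3 + 37*j^2 + 32*sqrt(2)*j^2 - 154*sqrt(2)*j - 210*j - 96 + 196*sqrt(2)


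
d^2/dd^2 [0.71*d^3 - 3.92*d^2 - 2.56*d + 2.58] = 4.26*d - 7.84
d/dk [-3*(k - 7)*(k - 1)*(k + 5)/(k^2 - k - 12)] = 3*(-k^4 + 2*k^3 - 2*k - 431)/(k^4 - 2*k^3 - 23*k^2 + 24*k + 144)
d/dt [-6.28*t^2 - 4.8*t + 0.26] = -12.56*t - 4.8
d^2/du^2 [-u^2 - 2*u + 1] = -2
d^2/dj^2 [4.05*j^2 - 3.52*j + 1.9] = 8.10000000000000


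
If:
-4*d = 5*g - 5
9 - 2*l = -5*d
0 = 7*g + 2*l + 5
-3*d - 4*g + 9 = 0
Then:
No Solution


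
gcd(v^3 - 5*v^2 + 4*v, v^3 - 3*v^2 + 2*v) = v^2 - v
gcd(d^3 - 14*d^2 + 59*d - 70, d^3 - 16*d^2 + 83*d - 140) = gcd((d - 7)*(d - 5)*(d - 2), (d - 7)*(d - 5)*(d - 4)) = d^2 - 12*d + 35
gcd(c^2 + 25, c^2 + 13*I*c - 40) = c + 5*I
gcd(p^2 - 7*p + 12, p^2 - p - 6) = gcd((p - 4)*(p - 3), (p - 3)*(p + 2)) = p - 3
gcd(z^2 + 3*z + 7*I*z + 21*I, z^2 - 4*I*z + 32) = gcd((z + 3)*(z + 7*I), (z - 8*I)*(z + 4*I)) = 1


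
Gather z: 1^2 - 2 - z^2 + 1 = -z^2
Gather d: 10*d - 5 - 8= 10*d - 13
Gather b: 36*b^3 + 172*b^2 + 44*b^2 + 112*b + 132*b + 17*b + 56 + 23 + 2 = 36*b^3 + 216*b^2 + 261*b + 81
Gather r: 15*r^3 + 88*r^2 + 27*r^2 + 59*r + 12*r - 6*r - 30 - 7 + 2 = 15*r^3 + 115*r^2 + 65*r - 35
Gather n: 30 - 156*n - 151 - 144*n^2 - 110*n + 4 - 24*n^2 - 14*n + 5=-168*n^2 - 280*n - 112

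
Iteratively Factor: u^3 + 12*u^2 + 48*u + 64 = (u + 4)*(u^2 + 8*u + 16) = (u + 4)^2*(u + 4)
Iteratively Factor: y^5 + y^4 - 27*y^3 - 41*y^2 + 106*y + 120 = (y - 2)*(y^4 + 3*y^3 - 21*y^2 - 83*y - 60) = (y - 2)*(y + 3)*(y^3 - 21*y - 20) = (y - 2)*(y + 3)*(y + 4)*(y^2 - 4*y - 5) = (y - 2)*(y + 1)*(y + 3)*(y + 4)*(y - 5)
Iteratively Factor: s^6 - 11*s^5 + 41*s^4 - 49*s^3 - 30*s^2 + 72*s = (s - 3)*(s^5 - 8*s^4 + 17*s^3 + 2*s^2 - 24*s) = (s - 3)*(s + 1)*(s^4 - 9*s^3 + 26*s^2 - 24*s) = (s - 4)*(s - 3)*(s + 1)*(s^3 - 5*s^2 + 6*s) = (s - 4)*(s - 3)^2*(s + 1)*(s^2 - 2*s) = (s - 4)*(s - 3)^2*(s - 2)*(s + 1)*(s)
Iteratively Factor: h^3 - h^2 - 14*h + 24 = (h + 4)*(h^2 - 5*h + 6) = (h - 3)*(h + 4)*(h - 2)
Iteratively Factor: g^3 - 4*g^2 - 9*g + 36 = (g - 3)*(g^2 - g - 12) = (g - 3)*(g + 3)*(g - 4)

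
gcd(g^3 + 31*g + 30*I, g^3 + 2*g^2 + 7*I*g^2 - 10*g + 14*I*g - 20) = g + 5*I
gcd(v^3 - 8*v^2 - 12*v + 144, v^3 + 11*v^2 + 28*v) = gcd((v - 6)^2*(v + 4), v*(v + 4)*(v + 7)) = v + 4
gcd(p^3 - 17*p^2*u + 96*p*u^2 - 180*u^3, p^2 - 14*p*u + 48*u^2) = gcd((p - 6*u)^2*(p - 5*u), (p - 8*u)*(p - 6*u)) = p - 6*u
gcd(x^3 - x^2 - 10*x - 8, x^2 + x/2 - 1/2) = x + 1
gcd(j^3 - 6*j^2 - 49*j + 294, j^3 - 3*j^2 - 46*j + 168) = j^2 + j - 42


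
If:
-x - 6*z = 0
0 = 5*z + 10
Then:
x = 12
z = -2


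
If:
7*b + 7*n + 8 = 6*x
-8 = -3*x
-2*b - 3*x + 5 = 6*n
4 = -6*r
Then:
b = 69/28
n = -37/28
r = -2/3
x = 8/3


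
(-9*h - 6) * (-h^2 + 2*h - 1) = 9*h^3 - 12*h^2 - 3*h + 6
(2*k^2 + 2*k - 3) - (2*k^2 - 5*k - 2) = 7*k - 1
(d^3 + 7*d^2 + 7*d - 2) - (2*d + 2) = d^3 + 7*d^2 + 5*d - 4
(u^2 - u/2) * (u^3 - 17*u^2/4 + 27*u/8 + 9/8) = u^5 - 19*u^4/4 + 11*u^3/2 - 9*u^2/16 - 9*u/16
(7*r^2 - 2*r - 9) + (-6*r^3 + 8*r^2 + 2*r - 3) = -6*r^3 + 15*r^2 - 12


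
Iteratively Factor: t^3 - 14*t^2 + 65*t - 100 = (t - 5)*(t^2 - 9*t + 20) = (t - 5)*(t - 4)*(t - 5)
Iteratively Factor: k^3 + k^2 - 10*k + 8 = (k - 1)*(k^2 + 2*k - 8) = (k - 2)*(k - 1)*(k + 4)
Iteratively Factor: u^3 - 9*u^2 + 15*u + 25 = (u - 5)*(u^2 - 4*u - 5) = (u - 5)*(u + 1)*(u - 5)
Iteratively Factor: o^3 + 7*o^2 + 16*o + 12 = (o + 2)*(o^2 + 5*o + 6) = (o + 2)^2*(o + 3)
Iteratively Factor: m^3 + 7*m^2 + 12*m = (m + 4)*(m^2 + 3*m) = (m + 3)*(m + 4)*(m)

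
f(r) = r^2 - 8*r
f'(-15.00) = -38.00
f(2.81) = -14.58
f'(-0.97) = -9.94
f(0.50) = -3.75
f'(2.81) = -2.38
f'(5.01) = 2.02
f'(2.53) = -2.94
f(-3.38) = 38.46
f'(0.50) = -7.00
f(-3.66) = 42.68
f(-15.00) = 345.00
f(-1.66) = 16.04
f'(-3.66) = -15.32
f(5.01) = -14.98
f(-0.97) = 8.70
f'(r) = 2*r - 8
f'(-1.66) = -11.32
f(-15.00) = 345.00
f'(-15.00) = -38.00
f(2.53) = -13.84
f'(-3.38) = -14.76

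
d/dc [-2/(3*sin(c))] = 2*cos(c)/(3*sin(c)^2)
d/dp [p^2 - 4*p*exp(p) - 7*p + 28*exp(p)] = -4*p*exp(p) + 2*p + 24*exp(p) - 7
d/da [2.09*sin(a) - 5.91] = 2.09*cos(a)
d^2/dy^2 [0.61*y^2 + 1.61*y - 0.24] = 1.22000000000000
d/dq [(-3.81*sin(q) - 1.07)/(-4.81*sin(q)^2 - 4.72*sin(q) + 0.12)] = (-10.2934*sin(q) + 9.16305*cos(2*q) - 14.67065)*cos(q)/(4.81*sin(q)^2 + 4.72*sin(q) - 0.12)^2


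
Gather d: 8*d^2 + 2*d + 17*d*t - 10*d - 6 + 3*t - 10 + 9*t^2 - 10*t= 8*d^2 + d*(17*t - 8) + 9*t^2 - 7*t - 16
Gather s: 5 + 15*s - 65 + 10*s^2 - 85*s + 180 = 10*s^2 - 70*s + 120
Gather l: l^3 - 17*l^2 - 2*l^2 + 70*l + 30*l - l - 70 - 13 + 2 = l^3 - 19*l^2 + 99*l - 81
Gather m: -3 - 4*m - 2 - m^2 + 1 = -m^2 - 4*m - 4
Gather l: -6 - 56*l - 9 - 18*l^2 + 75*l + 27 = -18*l^2 + 19*l + 12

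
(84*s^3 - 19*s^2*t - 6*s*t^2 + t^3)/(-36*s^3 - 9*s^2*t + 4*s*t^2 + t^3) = (-7*s + t)/(3*s + t)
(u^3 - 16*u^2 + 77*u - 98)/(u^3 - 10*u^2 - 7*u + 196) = (u - 2)/(u + 4)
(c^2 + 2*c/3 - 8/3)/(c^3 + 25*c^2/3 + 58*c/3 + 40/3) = (3*c - 4)/(3*c^2 + 19*c + 20)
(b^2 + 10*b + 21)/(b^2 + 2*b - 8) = (b^2 + 10*b + 21)/(b^2 + 2*b - 8)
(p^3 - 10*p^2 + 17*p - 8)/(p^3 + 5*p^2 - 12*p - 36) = (p^3 - 10*p^2 + 17*p - 8)/(p^3 + 5*p^2 - 12*p - 36)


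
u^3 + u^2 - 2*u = u*(u - 1)*(u + 2)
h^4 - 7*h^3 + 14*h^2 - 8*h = h*(h - 4)*(h - 2)*(h - 1)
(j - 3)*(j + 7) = j^2 + 4*j - 21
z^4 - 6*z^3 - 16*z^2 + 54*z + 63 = (z - 7)*(z - 3)*(z + 1)*(z + 3)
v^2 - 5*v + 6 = (v - 3)*(v - 2)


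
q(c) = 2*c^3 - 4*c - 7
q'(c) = 6*c^2 - 4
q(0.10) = -7.40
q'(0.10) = -3.94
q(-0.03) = -6.88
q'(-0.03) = -3.99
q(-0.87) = -4.84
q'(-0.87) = 0.54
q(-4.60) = -183.27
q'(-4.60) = 122.96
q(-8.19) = -1072.95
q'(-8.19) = 398.46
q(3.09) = 39.65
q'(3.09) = 53.29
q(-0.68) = -4.91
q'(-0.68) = -1.23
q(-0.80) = -4.82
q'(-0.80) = -0.16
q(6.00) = 401.00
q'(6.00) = 212.00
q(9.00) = 1415.00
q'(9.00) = 482.00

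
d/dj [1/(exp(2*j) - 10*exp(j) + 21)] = 2*(5 - exp(j))*exp(j)/(exp(2*j) - 10*exp(j) + 21)^2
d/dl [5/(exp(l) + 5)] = -5*exp(l)/(exp(l) + 5)^2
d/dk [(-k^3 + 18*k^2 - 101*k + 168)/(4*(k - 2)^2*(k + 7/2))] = (-35*k^3 + 374*k^2 - 805*k - 266)/(2*(4*k^5 + 4*k^4 - 71*k^3 + 10*k^2 + 364*k - 392))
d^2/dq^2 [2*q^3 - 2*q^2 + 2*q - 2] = 12*q - 4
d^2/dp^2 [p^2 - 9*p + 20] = 2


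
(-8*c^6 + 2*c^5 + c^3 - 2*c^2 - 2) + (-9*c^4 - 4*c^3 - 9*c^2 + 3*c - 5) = -8*c^6 + 2*c^5 - 9*c^4 - 3*c^3 - 11*c^2 + 3*c - 7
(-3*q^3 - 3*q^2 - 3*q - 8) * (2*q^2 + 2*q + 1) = -6*q^5 - 12*q^4 - 15*q^3 - 25*q^2 - 19*q - 8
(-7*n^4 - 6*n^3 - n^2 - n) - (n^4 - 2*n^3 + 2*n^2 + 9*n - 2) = -8*n^4 - 4*n^3 - 3*n^2 - 10*n + 2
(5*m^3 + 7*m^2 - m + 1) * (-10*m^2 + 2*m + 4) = -50*m^5 - 60*m^4 + 44*m^3 + 16*m^2 - 2*m + 4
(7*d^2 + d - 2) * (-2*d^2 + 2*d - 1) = -14*d^4 + 12*d^3 - d^2 - 5*d + 2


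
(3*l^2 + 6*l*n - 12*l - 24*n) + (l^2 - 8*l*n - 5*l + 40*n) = 4*l^2 - 2*l*n - 17*l + 16*n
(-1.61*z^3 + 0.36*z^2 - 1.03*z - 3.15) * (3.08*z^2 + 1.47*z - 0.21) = -4.9588*z^5 - 1.2579*z^4 - 2.3051*z^3 - 11.2917*z^2 - 4.4142*z + 0.6615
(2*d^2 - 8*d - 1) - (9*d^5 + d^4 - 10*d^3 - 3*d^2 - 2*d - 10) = -9*d^5 - d^4 + 10*d^3 + 5*d^2 - 6*d + 9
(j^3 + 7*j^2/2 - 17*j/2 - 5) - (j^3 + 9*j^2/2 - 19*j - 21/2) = -j^2 + 21*j/2 + 11/2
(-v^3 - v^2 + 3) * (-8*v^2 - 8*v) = 8*v^5 + 16*v^4 + 8*v^3 - 24*v^2 - 24*v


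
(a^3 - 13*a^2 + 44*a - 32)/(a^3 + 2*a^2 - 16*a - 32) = (a^2 - 9*a + 8)/(a^2 + 6*a + 8)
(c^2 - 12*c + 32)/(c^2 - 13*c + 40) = (c - 4)/(c - 5)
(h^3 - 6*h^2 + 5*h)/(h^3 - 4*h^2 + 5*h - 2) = h*(h - 5)/(h^2 - 3*h + 2)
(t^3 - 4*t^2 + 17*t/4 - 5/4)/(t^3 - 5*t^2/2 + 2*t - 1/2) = (t - 5/2)/(t - 1)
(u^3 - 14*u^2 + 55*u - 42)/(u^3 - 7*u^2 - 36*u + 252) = (u - 1)/(u + 6)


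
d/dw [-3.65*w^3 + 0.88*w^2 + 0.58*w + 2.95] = -10.95*w^2 + 1.76*w + 0.58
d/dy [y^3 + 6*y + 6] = 3*y^2 + 6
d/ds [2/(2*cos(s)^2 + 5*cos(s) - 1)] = 2*(4*cos(s) + 5)*sin(s)/(5*cos(s) + cos(2*s))^2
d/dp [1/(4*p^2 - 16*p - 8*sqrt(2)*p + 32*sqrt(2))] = (-p + sqrt(2) + 2)/(2*(p^2 - 4*p - 2*sqrt(2)*p + 8*sqrt(2))^2)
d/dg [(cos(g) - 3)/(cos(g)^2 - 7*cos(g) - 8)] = (cos(g)^2 - 6*cos(g) + 29)*sin(g)/(sin(g)^2 + 7*cos(g) + 7)^2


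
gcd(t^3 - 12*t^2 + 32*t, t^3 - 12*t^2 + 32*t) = t^3 - 12*t^2 + 32*t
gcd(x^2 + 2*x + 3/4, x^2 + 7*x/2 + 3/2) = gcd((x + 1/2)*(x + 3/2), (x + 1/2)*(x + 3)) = x + 1/2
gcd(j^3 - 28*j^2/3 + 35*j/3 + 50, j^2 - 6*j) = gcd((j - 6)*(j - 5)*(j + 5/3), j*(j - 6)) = j - 6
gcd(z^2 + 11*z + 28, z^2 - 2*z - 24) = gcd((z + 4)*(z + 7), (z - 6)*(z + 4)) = z + 4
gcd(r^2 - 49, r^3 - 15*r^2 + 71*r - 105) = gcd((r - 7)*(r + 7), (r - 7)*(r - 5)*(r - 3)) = r - 7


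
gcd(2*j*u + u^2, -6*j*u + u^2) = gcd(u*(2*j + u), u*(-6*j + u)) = u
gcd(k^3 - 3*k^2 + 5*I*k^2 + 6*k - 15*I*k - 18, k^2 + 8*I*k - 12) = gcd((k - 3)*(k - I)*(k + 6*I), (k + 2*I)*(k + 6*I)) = k + 6*I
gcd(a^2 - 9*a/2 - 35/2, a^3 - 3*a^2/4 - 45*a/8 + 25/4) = a + 5/2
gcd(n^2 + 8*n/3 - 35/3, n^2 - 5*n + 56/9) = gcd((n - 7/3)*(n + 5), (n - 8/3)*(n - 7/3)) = n - 7/3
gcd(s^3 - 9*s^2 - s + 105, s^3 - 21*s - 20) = s - 5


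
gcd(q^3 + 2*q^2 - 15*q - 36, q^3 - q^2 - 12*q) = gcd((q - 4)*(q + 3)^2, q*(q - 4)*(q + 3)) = q^2 - q - 12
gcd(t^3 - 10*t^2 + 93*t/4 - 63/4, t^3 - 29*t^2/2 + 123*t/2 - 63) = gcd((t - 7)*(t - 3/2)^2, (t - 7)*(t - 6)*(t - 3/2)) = t^2 - 17*t/2 + 21/2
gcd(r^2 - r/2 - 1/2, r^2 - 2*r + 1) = r - 1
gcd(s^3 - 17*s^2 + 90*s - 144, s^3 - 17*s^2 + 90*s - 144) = s^3 - 17*s^2 + 90*s - 144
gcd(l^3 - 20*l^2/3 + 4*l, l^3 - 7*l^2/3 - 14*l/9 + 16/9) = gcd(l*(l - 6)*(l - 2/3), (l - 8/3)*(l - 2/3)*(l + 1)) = l - 2/3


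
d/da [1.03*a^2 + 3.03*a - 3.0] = 2.06*a + 3.03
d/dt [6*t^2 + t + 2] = 12*t + 1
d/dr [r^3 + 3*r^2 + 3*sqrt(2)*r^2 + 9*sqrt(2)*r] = 3*r^2 + 6*r + 6*sqrt(2)*r + 9*sqrt(2)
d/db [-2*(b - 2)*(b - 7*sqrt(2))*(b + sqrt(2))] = -6*b^2 + 8*b + 24*sqrt(2)*b - 24*sqrt(2) + 28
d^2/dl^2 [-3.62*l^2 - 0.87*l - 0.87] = -7.24000000000000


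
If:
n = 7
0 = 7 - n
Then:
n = 7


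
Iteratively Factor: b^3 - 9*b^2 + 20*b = (b - 4)*(b^2 - 5*b) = (b - 5)*(b - 4)*(b)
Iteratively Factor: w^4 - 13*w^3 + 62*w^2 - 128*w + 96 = (w - 2)*(w^3 - 11*w^2 + 40*w - 48) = (w - 3)*(w - 2)*(w^2 - 8*w + 16) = (w - 4)*(w - 3)*(w - 2)*(w - 4)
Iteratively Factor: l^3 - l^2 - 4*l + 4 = (l + 2)*(l^2 - 3*l + 2) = (l - 2)*(l + 2)*(l - 1)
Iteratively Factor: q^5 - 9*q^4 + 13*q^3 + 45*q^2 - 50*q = (q - 5)*(q^4 - 4*q^3 - 7*q^2 + 10*q) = q*(q - 5)*(q^3 - 4*q^2 - 7*q + 10) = q*(q - 5)^2*(q^2 + q - 2) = q*(q - 5)^2*(q - 1)*(q + 2)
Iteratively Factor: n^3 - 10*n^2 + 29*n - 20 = (n - 5)*(n^2 - 5*n + 4) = (n - 5)*(n - 4)*(n - 1)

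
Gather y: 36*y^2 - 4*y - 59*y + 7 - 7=36*y^2 - 63*y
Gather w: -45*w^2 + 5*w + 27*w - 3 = -45*w^2 + 32*w - 3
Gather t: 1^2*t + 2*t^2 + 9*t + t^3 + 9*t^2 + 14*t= t^3 + 11*t^2 + 24*t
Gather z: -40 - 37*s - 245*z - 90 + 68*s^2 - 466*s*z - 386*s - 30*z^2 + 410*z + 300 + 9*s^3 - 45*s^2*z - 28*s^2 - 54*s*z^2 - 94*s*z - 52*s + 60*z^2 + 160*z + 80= 9*s^3 + 40*s^2 - 475*s + z^2*(30 - 54*s) + z*(-45*s^2 - 560*s + 325) + 250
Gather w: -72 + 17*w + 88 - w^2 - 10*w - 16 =-w^2 + 7*w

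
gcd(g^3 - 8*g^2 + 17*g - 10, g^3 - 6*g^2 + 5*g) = g^2 - 6*g + 5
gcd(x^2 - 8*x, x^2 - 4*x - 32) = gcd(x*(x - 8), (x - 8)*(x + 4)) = x - 8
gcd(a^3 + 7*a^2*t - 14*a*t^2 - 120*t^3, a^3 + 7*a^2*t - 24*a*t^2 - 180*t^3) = a + 6*t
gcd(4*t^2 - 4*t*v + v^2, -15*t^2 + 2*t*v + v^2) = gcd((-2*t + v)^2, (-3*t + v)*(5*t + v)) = 1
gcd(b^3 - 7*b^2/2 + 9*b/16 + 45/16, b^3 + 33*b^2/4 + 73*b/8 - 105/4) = b - 5/4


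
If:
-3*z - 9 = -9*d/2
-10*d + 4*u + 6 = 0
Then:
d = 2*z/3 + 2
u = 5*z/3 + 7/2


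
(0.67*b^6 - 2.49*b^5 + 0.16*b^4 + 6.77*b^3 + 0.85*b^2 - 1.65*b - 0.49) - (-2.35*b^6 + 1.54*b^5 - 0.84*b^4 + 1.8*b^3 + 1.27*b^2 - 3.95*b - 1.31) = 3.02*b^6 - 4.03*b^5 + 1.0*b^4 + 4.97*b^3 - 0.42*b^2 + 2.3*b + 0.82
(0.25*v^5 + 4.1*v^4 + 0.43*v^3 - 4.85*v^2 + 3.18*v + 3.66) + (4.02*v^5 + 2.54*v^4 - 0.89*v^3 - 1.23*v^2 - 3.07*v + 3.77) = 4.27*v^5 + 6.64*v^4 - 0.46*v^3 - 6.08*v^2 + 0.11*v + 7.43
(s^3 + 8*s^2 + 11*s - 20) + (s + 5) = s^3 + 8*s^2 + 12*s - 15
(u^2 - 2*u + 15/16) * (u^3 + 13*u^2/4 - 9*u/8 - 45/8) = u^5 + 5*u^4/4 - 107*u^3/16 - 21*u^2/64 + 1305*u/128 - 675/128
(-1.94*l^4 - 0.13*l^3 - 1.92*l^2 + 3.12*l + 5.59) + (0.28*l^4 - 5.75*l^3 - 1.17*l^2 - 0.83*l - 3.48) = -1.66*l^4 - 5.88*l^3 - 3.09*l^2 + 2.29*l + 2.11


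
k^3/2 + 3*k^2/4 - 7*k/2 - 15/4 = (k/2 + 1/2)*(k - 5/2)*(k + 3)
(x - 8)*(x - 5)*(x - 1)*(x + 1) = x^4 - 13*x^3 + 39*x^2 + 13*x - 40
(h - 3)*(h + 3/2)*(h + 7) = h^3 + 11*h^2/2 - 15*h - 63/2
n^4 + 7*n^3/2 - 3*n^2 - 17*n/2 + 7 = (n - 1)^2*(n + 2)*(n + 7/2)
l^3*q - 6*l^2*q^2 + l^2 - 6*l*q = l*(l - 6*q)*(l*q + 1)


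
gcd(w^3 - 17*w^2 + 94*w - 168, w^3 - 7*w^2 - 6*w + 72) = w^2 - 10*w + 24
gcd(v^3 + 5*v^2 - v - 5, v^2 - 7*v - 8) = v + 1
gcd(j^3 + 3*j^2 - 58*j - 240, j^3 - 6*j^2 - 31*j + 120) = j^2 - 3*j - 40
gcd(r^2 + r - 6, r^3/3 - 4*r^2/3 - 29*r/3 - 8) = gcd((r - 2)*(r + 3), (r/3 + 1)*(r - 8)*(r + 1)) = r + 3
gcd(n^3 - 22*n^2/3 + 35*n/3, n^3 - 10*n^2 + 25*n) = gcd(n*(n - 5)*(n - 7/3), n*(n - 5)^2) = n^2 - 5*n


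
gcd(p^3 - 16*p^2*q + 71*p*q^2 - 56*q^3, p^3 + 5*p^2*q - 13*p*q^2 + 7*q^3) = p - q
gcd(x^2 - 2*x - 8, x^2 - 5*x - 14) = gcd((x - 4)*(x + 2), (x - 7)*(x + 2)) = x + 2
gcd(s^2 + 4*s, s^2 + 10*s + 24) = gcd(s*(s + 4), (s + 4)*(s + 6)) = s + 4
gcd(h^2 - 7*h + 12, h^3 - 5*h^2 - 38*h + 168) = h - 4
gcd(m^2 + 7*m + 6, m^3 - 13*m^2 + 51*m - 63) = 1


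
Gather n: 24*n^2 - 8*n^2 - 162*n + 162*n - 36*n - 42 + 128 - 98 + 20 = 16*n^2 - 36*n + 8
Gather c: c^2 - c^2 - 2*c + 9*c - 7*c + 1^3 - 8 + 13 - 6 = 0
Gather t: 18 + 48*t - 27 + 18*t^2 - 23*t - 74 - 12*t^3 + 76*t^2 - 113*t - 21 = -12*t^3 + 94*t^2 - 88*t - 104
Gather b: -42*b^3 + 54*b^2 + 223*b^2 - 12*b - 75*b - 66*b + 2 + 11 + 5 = -42*b^3 + 277*b^2 - 153*b + 18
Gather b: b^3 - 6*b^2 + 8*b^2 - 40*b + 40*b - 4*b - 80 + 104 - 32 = b^3 + 2*b^2 - 4*b - 8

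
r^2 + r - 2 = (r - 1)*(r + 2)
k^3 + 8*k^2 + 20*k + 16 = (k + 2)^2*(k + 4)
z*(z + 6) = z^2 + 6*z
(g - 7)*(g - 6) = g^2 - 13*g + 42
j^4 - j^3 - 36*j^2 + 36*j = j*(j - 6)*(j - 1)*(j + 6)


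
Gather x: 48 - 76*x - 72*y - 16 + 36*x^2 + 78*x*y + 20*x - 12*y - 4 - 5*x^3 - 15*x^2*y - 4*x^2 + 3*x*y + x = -5*x^3 + x^2*(32 - 15*y) + x*(81*y - 55) - 84*y + 28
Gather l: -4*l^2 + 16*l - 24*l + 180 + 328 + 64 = -4*l^2 - 8*l + 572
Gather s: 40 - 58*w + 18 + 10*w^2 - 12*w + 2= 10*w^2 - 70*w + 60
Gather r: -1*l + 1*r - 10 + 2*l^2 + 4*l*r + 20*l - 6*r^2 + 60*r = 2*l^2 + 19*l - 6*r^2 + r*(4*l + 61) - 10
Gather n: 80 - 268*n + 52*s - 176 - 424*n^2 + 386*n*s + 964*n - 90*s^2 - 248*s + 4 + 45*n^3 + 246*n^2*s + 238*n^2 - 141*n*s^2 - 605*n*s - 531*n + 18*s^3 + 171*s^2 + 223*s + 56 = 45*n^3 + n^2*(246*s - 186) + n*(-141*s^2 - 219*s + 165) + 18*s^3 + 81*s^2 + 27*s - 36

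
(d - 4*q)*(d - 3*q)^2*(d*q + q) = d^4*q - 10*d^3*q^2 + d^3*q + 33*d^2*q^3 - 10*d^2*q^2 - 36*d*q^4 + 33*d*q^3 - 36*q^4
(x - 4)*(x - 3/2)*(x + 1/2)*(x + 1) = x^4 - 4*x^3 - 7*x^2/4 + 25*x/4 + 3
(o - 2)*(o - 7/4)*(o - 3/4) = o^3 - 9*o^2/2 + 101*o/16 - 21/8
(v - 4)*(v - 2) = v^2 - 6*v + 8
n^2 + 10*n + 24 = (n + 4)*(n + 6)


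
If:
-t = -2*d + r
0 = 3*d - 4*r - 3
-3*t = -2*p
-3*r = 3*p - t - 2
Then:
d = 13/53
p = 84/53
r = -30/53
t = 56/53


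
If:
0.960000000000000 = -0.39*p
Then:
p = -2.46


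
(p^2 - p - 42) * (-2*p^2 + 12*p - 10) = -2*p^4 + 14*p^3 + 62*p^2 - 494*p + 420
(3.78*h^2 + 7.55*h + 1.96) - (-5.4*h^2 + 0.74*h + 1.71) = 9.18*h^2 + 6.81*h + 0.25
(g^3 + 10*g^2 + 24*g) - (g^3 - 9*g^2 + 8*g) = 19*g^2 + 16*g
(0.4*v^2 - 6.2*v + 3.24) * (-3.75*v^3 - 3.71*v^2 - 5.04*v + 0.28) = -1.5*v^5 + 21.766*v^4 + 8.836*v^3 + 19.3396*v^2 - 18.0656*v + 0.9072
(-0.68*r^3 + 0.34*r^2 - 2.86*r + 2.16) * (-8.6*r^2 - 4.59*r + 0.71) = 5.848*r^5 + 0.1972*r^4 + 22.5526*r^3 - 5.2072*r^2 - 11.945*r + 1.5336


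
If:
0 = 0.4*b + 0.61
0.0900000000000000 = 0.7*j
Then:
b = -1.52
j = 0.13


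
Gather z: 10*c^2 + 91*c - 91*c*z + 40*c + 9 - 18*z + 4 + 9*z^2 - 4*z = 10*c^2 + 131*c + 9*z^2 + z*(-91*c - 22) + 13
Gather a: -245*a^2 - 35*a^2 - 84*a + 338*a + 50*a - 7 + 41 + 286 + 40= -280*a^2 + 304*a + 360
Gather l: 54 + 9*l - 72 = 9*l - 18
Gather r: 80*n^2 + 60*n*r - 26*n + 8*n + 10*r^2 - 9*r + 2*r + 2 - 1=80*n^2 - 18*n + 10*r^2 + r*(60*n - 7) + 1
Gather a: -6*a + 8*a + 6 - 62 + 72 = 2*a + 16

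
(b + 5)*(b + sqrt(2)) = b^2 + sqrt(2)*b + 5*b + 5*sqrt(2)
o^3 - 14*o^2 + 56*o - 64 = (o - 8)*(o - 4)*(o - 2)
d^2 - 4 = (d - 2)*(d + 2)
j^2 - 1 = (j - 1)*(j + 1)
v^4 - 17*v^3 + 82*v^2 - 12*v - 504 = (v - 7)*(v - 6)^2*(v + 2)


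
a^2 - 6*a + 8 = (a - 4)*(a - 2)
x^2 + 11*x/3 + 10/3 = (x + 5/3)*(x + 2)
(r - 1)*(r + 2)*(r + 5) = r^3 + 6*r^2 + 3*r - 10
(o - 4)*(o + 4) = o^2 - 16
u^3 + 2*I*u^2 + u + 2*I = (u - I)*(u + I)*(u + 2*I)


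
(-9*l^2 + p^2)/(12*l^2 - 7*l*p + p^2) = (3*l + p)/(-4*l + p)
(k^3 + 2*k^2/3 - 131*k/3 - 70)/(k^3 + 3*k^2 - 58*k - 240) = (3*k^2 - 16*k - 35)/(3*(k^2 - 3*k - 40))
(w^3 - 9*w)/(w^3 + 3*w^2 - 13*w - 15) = w*(w + 3)/(w^2 + 6*w + 5)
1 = 1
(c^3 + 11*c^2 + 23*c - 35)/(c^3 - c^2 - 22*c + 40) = (c^2 + 6*c - 7)/(c^2 - 6*c + 8)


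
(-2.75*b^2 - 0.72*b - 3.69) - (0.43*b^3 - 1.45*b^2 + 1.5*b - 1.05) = -0.43*b^3 - 1.3*b^2 - 2.22*b - 2.64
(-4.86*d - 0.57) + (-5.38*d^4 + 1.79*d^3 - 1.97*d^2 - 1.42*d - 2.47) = -5.38*d^4 + 1.79*d^3 - 1.97*d^2 - 6.28*d - 3.04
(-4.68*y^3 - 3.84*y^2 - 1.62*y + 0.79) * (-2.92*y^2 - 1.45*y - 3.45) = 13.6656*y^5 + 17.9988*y^4 + 26.4444*y^3 + 13.2902*y^2 + 4.4435*y - 2.7255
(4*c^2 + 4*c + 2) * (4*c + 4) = 16*c^3 + 32*c^2 + 24*c + 8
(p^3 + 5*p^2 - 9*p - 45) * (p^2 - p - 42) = p^5 + 4*p^4 - 56*p^3 - 246*p^2 + 423*p + 1890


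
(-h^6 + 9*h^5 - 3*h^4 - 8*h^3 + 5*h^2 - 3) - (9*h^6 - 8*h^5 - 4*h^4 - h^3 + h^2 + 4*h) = -10*h^6 + 17*h^5 + h^4 - 7*h^3 + 4*h^2 - 4*h - 3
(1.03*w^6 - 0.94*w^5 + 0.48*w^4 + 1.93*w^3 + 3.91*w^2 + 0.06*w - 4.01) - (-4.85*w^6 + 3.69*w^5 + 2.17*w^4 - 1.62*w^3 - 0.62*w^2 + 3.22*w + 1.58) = 5.88*w^6 - 4.63*w^5 - 1.69*w^4 + 3.55*w^3 + 4.53*w^2 - 3.16*w - 5.59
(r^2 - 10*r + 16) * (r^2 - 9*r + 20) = r^4 - 19*r^3 + 126*r^2 - 344*r + 320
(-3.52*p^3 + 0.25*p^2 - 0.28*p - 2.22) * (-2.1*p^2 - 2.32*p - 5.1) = 7.392*p^5 + 7.6414*p^4 + 17.96*p^3 + 4.0366*p^2 + 6.5784*p + 11.322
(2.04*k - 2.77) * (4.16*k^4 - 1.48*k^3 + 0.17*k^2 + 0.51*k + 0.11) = 8.4864*k^5 - 14.5424*k^4 + 4.4464*k^3 + 0.5695*k^2 - 1.1883*k - 0.3047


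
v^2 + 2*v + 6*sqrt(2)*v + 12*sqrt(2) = (v + 2)*(v + 6*sqrt(2))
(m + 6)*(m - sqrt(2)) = m^2 - sqrt(2)*m + 6*m - 6*sqrt(2)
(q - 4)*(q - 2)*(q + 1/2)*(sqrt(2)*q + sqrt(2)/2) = sqrt(2)*q^4 - 5*sqrt(2)*q^3 + 9*sqrt(2)*q^2/4 + 13*sqrt(2)*q/2 + 2*sqrt(2)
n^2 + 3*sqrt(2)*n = n*(n + 3*sqrt(2))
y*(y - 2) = y^2 - 2*y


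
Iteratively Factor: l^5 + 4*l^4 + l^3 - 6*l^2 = (l + 3)*(l^4 + l^3 - 2*l^2) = l*(l + 3)*(l^3 + l^2 - 2*l) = l*(l + 2)*(l + 3)*(l^2 - l) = l^2*(l + 2)*(l + 3)*(l - 1)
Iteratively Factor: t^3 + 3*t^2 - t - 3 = (t - 1)*(t^2 + 4*t + 3) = (t - 1)*(t + 3)*(t + 1)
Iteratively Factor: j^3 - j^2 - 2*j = (j)*(j^2 - j - 2) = j*(j + 1)*(j - 2)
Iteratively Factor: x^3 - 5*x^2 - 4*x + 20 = (x - 2)*(x^2 - 3*x - 10) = (x - 5)*(x - 2)*(x + 2)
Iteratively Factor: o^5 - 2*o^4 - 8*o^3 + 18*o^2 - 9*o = (o - 1)*(o^4 - o^3 - 9*o^2 + 9*o) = (o - 3)*(o - 1)*(o^3 + 2*o^2 - 3*o) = (o - 3)*(o - 1)^2*(o^2 + 3*o) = o*(o - 3)*(o - 1)^2*(o + 3)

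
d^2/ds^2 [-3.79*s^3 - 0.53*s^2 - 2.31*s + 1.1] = -22.74*s - 1.06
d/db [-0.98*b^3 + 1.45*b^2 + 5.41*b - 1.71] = -2.94*b^2 + 2.9*b + 5.41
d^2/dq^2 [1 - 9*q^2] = -18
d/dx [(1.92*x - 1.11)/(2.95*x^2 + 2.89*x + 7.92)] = (-5.664*x^2 + 6.549*x + 18.4143)/(8.7025*x^4 + 17.051*x^3 + 55.0801*x^2 + 45.7776*x + 62.7264)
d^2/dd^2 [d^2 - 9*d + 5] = 2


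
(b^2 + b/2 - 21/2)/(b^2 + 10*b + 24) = (2*b^2 + b - 21)/(2*(b^2 + 10*b + 24))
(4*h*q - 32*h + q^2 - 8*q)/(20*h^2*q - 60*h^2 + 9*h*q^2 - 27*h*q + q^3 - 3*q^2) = (q - 8)/(5*h*q - 15*h + q^2 - 3*q)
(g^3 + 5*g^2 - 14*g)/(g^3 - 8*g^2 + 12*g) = (g + 7)/(g - 6)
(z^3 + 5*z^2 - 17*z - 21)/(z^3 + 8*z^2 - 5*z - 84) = (z + 1)/(z + 4)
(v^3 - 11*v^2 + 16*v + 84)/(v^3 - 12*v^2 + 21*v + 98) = (v - 6)/(v - 7)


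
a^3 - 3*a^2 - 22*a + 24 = (a - 6)*(a - 1)*(a + 4)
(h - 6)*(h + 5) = h^2 - h - 30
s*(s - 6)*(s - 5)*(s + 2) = s^4 - 9*s^3 + 8*s^2 + 60*s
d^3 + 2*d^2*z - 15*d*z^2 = d*(d - 3*z)*(d + 5*z)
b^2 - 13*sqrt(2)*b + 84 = (b - 7*sqrt(2))*(b - 6*sqrt(2))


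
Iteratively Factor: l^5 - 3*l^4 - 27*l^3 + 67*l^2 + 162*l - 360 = (l + 4)*(l^4 - 7*l^3 + l^2 + 63*l - 90) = (l - 5)*(l + 4)*(l^3 - 2*l^2 - 9*l + 18) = (l - 5)*(l + 3)*(l + 4)*(l^2 - 5*l + 6) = (l - 5)*(l - 2)*(l + 3)*(l + 4)*(l - 3)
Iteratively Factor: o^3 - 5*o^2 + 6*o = (o - 2)*(o^2 - 3*o) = (o - 3)*(o - 2)*(o)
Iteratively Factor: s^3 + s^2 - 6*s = (s - 2)*(s^2 + 3*s) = (s - 2)*(s + 3)*(s)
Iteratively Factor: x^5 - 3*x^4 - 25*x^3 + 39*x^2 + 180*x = (x)*(x^4 - 3*x^3 - 25*x^2 + 39*x + 180) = x*(x - 4)*(x^3 + x^2 - 21*x - 45) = x*(x - 5)*(x - 4)*(x^2 + 6*x + 9) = x*(x - 5)*(x - 4)*(x + 3)*(x + 3)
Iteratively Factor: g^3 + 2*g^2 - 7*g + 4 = (g - 1)*(g^2 + 3*g - 4) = (g - 1)^2*(g + 4)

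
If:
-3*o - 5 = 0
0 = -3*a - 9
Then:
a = -3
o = -5/3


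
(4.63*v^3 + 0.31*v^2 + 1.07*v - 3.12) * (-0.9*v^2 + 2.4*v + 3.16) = -4.167*v^5 + 10.833*v^4 + 14.4118*v^3 + 6.3556*v^2 - 4.1068*v - 9.8592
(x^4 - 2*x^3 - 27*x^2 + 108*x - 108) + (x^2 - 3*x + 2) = x^4 - 2*x^3 - 26*x^2 + 105*x - 106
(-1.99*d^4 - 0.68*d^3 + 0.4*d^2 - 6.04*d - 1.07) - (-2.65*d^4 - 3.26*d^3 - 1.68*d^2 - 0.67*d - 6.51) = 0.66*d^4 + 2.58*d^3 + 2.08*d^2 - 5.37*d + 5.44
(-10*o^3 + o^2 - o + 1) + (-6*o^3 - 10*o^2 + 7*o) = -16*o^3 - 9*o^2 + 6*o + 1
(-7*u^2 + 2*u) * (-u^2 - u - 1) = 7*u^4 + 5*u^3 + 5*u^2 - 2*u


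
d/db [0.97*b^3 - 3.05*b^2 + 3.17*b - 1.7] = 2.91*b^2 - 6.1*b + 3.17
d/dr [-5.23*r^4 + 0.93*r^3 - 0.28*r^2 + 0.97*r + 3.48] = -20.92*r^3 + 2.79*r^2 - 0.56*r + 0.97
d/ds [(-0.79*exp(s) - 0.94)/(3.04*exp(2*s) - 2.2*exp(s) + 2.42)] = (2.4016*exp(2*s) + 5.7152*exp(s) - 3.9798)*exp(s)/(9.2416*exp(4*s) - 13.376*exp(3*s) + 19.5536*exp(2*s) - 10.648*exp(s) + 5.8564)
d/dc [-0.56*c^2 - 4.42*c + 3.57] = -1.12*c - 4.42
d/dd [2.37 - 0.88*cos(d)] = 0.88*sin(d)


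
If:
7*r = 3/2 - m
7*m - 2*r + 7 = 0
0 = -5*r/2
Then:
No Solution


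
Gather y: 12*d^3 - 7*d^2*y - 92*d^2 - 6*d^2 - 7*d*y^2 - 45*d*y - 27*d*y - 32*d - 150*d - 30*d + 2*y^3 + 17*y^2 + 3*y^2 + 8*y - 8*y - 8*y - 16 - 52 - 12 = 12*d^3 - 98*d^2 - 212*d + 2*y^3 + y^2*(20 - 7*d) + y*(-7*d^2 - 72*d - 8) - 80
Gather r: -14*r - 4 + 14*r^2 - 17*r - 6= 14*r^2 - 31*r - 10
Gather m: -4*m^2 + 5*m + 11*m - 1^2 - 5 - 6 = -4*m^2 + 16*m - 12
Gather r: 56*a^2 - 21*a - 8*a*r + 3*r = 56*a^2 - 21*a + r*(3 - 8*a)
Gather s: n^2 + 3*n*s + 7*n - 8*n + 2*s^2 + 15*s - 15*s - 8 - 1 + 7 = n^2 + 3*n*s - n + 2*s^2 - 2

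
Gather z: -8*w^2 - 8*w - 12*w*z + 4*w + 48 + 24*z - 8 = -8*w^2 - 4*w + z*(24 - 12*w) + 40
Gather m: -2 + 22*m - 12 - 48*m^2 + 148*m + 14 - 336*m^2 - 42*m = -384*m^2 + 128*m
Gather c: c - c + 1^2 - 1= 0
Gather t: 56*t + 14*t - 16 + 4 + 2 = 70*t - 10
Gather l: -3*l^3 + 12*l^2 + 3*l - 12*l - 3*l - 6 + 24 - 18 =-3*l^3 + 12*l^2 - 12*l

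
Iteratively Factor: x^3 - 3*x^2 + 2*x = (x - 1)*(x^2 - 2*x) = (x - 2)*(x - 1)*(x)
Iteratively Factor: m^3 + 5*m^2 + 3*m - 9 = (m + 3)*(m^2 + 2*m - 3) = (m - 1)*(m + 3)*(m + 3)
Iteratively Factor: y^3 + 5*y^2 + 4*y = (y + 4)*(y^2 + y) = y*(y + 4)*(y + 1)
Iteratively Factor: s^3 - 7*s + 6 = (s + 3)*(s^2 - 3*s + 2) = (s - 2)*(s + 3)*(s - 1)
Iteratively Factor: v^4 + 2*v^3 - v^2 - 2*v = (v + 2)*(v^3 - v) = (v + 1)*(v + 2)*(v^2 - v) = (v - 1)*(v + 1)*(v + 2)*(v)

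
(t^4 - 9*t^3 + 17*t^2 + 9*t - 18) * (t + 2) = t^5 - 7*t^4 - t^3 + 43*t^2 - 36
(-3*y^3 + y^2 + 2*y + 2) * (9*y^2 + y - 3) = -27*y^5 + 6*y^4 + 28*y^3 + 17*y^2 - 4*y - 6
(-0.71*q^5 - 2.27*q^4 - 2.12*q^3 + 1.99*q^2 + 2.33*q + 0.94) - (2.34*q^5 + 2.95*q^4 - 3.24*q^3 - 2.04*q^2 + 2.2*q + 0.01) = -3.05*q^5 - 5.22*q^4 + 1.12*q^3 + 4.03*q^2 + 0.13*q + 0.93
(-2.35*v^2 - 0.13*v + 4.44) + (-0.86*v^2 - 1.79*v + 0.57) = -3.21*v^2 - 1.92*v + 5.01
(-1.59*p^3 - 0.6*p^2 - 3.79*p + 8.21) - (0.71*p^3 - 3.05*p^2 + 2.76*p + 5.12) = -2.3*p^3 + 2.45*p^2 - 6.55*p + 3.09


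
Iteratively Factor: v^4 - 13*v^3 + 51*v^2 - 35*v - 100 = (v - 4)*(v^3 - 9*v^2 + 15*v + 25) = (v - 5)*(v - 4)*(v^2 - 4*v - 5) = (v - 5)^2*(v - 4)*(v + 1)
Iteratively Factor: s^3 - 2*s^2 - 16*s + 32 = (s + 4)*(s^2 - 6*s + 8) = (s - 2)*(s + 4)*(s - 4)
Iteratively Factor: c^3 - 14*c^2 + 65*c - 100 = (c - 5)*(c^2 - 9*c + 20) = (c - 5)*(c - 4)*(c - 5)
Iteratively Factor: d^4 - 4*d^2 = (d)*(d^3 - 4*d) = d*(d + 2)*(d^2 - 2*d) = d^2*(d + 2)*(d - 2)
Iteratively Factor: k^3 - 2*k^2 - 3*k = (k - 3)*(k^2 + k) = k*(k - 3)*(k + 1)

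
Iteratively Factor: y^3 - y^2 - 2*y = (y + 1)*(y^2 - 2*y) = y*(y + 1)*(y - 2)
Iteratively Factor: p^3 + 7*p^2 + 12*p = (p + 3)*(p^2 + 4*p) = (p + 3)*(p + 4)*(p)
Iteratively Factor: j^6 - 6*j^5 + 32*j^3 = (j - 4)*(j^5 - 2*j^4 - 8*j^3) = j*(j - 4)*(j^4 - 2*j^3 - 8*j^2) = j*(j - 4)^2*(j^3 + 2*j^2) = j^2*(j - 4)^2*(j^2 + 2*j) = j^2*(j - 4)^2*(j + 2)*(j)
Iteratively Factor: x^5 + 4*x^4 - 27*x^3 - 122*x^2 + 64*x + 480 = (x - 2)*(x^4 + 6*x^3 - 15*x^2 - 152*x - 240) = (x - 2)*(x + 4)*(x^3 + 2*x^2 - 23*x - 60) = (x - 2)*(x + 3)*(x + 4)*(x^2 - x - 20) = (x - 5)*(x - 2)*(x + 3)*(x + 4)*(x + 4)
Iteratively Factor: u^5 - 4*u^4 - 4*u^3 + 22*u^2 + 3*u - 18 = (u + 2)*(u^4 - 6*u^3 + 8*u^2 + 6*u - 9) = (u - 1)*(u + 2)*(u^3 - 5*u^2 + 3*u + 9) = (u - 1)*(u + 1)*(u + 2)*(u^2 - 6*u + 9) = (u - 3)*(u - 1)*(u + 1)*(u + 2)*(u - 3)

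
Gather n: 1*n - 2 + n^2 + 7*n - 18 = n^2 + 8*n - 20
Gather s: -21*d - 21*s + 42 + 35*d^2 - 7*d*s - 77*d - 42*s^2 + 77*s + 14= 35*d^2 - 98*d - 42*s^2 + s*(56 - 7*d) + 56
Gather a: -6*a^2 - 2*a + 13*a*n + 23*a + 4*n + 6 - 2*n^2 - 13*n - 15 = -6*a^2 + a*(13*n + 21) - 2*n^2 - 9*n - 9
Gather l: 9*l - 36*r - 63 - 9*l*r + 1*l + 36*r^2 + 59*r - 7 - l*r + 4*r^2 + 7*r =l*(10 - 10*r) + 40*r^2 + 30*r - 70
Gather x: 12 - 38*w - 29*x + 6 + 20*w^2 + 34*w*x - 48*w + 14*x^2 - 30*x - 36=20*w^2 - 86*w + 14*x^2 + x*(34*w - 59) - 18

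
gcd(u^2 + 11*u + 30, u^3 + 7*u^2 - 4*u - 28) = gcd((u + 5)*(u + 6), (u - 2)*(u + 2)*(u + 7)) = 1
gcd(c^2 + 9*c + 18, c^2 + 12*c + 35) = 1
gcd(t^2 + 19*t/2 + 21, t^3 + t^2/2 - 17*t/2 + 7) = t + 7/2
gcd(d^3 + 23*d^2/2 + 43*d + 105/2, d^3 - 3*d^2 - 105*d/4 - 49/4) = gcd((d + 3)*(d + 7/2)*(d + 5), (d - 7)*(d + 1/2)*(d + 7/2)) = d + 7/2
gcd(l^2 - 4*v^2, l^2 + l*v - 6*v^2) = -l + 2*v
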